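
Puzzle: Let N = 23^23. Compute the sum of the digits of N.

146

23^23 = 20880467999847912034355032910567
Sum of its 32 digits: 146.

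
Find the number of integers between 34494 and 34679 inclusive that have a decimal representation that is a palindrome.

2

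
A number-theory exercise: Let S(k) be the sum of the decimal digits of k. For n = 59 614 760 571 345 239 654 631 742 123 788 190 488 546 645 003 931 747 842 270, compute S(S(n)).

9

First digit sum: 261.
2+6+1 = 9.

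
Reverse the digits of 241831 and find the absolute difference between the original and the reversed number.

Reverse of 241831 is 138142.
|241831 − 138142| = 103689

103689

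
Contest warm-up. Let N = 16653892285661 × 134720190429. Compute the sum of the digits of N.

102

16653892285661 × 134720190429 = 2243615540108303986138569
Sum of its 25 digits: 102.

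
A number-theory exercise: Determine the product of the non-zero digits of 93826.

9×3×8×2×6 = 2592

2592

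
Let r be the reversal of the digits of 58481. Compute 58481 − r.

Reverse of 58481 is 18485.
58481 − 18485 = 39996

39996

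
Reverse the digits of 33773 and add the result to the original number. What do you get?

Reverse of 33773 is 37733.
33773 + 37733 = 71506

71506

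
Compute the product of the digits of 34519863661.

2799360

3×4×5×1×9×8×6×3×6×6×1 = 2799360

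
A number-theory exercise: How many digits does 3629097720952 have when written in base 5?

18

3629097720952 in base 5 is 433424343004032302, which has 18 digits.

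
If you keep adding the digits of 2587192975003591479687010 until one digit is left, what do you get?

7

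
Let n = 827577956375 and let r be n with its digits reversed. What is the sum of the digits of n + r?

Reversal of 827577956375 is 573659775728; 827577956375 + 573659775728 = 1401237732103.
Digit sum of 1401237732103: 1+4+0+1+2+3+7+7+3+2+1+0+3 = 34.

34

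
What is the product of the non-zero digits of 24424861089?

2×4×4×2×4×8×6×1×8×9 = 884736

884736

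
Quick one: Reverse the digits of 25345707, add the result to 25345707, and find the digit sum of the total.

Reversal of 25345707 is 70754352; 25345707 + 70754352 = 96100059.
Digit sum of 96100059: 9+6+1+0+0+0+5+9 = 30.

30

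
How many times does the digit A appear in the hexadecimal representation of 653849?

1

653849 in base 16 is 9FA19.
The digit A appears 1 time.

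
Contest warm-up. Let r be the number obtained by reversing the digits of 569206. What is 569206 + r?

1172171

Reverse of 569206 is 602965.
569206 + 602965 = 1172171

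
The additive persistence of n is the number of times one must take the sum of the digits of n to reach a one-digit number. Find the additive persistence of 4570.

4570 → 16 → 7 (2 steps)

2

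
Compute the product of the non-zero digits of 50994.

5×9×9×4 = 1620

1620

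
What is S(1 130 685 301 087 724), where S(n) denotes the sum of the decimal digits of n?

56

1+1+3+0+6+8+5+3+0+1+0+8+7+7+2+4 = 56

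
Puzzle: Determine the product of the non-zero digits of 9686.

9×6×8×6 = 2592

2592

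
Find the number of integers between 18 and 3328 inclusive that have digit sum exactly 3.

The integers in [18, 3328] that have digit sum exactly 3: 21, 30, 102, 111, 120, 201, …, 2100, 3000.
18 qualify.

18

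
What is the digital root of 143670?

1+4+3+6+7+0 = 21
2+1 = 3
(Equivalently, 143670 mod 9 = 3.)

3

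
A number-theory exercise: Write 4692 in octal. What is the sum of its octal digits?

4692 in base 8 is 11124.
Digit sum: 1+1+1+2+4 = 9.

9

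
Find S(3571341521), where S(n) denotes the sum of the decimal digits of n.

32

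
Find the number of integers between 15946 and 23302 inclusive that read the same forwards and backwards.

The integers in [15946, 23302] that read the same forwards and backwards: 15951, 16061, 16161, 16261, 16361, 16461, …, 23132, 23232.
74 qualify.

74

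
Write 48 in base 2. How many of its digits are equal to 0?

48 in base 2 is 110000.
The digit 0 appears 4 times.

4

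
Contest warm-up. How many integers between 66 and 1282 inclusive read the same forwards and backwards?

The integers in [66, 1282] that read the same forwards and backwards: 66, 77, 88, 99, 101, 111, …, 1111, 1221.
97 qualify.

97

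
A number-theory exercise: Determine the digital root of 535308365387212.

7

5+3+5+3+0+8+3+6+5+3+8+7+2+1+2 = 61
6+1 = 7
(Equivalently, 535308365387212 mod 9 = 7.)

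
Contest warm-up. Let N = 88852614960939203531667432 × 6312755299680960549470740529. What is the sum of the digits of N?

88852614960939203531667432 × 6312755299680960549470740529 = 560904815985180760617086396226014996387475963191751528
Sum of its 54 digits: 258.

258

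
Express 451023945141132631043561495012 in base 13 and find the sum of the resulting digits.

188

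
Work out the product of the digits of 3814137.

2016

3×8×1×4×1×3×7 = 2016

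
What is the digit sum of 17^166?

17^166 = 1796887753442786045528628901285448769636680828221515775638120021065150859959881501792426084997540296943670659512606049183272534262881416190803138689832818942110010779350131100722197732791372009970999740769
Sum of its 205 digits: 928.

928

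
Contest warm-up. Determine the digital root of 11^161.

5

The digital root of n equals n mod 9 (or 9 when 9 | n), so we need 11^161 mod 9.
11^161 ≡ 5 (mod 9), so the digital root is 5.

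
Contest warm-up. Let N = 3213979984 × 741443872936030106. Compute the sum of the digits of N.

3213979984 × 741443872936030106 = 2382985766875840073105398304
Sum of its 28 digits: 131.

131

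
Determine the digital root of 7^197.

4

The digital root of n equals n mod 9 (or 9 when 9 | n), so we need 7^197 mod 9.
7^197 ≡ 4 (mod 9), so the digital root is 4.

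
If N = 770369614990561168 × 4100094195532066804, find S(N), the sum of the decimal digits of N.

181

770369614990561168 × 4100094195532066804 = 3158587986837072923655958130824267072
Sum of its 37 digits: 181.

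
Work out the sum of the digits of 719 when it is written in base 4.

11

719 in base 4 is 23033.
Digit sum: 2+3+0+3+3 = 11.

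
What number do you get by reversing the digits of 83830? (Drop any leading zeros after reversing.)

Reversing 83830 gives 3838.

3838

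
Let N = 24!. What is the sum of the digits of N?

81

24! = 620448401733239439360000
Sum of its 24 digits: 81.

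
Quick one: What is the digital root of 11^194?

4

The digital root of n equals n mod 9 (or 9 when 9 | n), so we need 11^194 mod 9.
11^194 ≡ 4 (mod 9), so the digital root is 4.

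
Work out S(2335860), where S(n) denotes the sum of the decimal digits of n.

2+3+3+5+8+6+0 = 27

27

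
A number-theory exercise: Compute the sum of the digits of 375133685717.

3+7+5+1+3+3+6+8+5+7+1+7 = 56

56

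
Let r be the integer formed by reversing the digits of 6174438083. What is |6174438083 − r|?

2366093367

Reverse of 6174438083 is 3808344716.
|6174438083 − 3808344716| = 2366093367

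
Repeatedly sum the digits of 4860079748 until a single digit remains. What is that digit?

8

4+8+6+0+0+7+9+7+4+8 = 53
5+3 = 8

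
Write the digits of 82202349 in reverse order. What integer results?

Reversing 82202349 gives 94320228.

94320228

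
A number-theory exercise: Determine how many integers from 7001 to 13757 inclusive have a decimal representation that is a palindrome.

The integers in [7001, 13757] that have a decimal representation that is a palindrome: 7007, 7117, 7227, 7337, 7447, 7557, …, 13631, 13731.
68 qualify.

68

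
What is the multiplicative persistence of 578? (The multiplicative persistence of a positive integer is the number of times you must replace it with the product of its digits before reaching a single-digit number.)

2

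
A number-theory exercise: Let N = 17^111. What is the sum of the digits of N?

17^111 = 38004084319542288500015178816775869169621760833522504808496577842843836736782490374240598346739949911018604604215472684951499401238171633
Sum of its 137 digits: 620.

620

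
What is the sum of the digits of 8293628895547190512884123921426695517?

8+2+9+3+6+2+8+8+9+5+5+4+7+1+9+0+5+1+2+8+8+4+1+2+3+9+2+1+4+2+6+6+9+5+5+1+7 = 177

177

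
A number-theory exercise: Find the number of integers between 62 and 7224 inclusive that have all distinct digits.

3832

The integers in [62, 7224] that have all distinct digits: 62, 63, 64, 65, 67, 68, …, 7218, 7219.
3832 qualify.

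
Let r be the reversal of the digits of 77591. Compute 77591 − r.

58014

Reverse of 77591 is 19577.
77591 − 19577 = 58014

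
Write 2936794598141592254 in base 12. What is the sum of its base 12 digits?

2936794598141592254 in base 12 is 13A7450840B7601712.
Digit sum: 1+3+10+7+4+5+0+8+4+0+11+7+6+0+1+7+1+2 = 77.

77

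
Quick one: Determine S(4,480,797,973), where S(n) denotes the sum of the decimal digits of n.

58

4+4+8+0+7+9+7+9+7+3 = 58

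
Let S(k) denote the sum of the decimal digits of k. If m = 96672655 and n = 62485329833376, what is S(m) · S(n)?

S(96672655) = 9+6+6+7+2+6+5+5 = 46.
S(62485329833376) = 6+2+4+8+5+3+2+9+8+3+3+3+7+6 = 69.
46 · 69 = 3174.

3174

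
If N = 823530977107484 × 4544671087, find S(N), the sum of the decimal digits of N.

823530977107484 × 4544671087 = 3742677420909241426115108
Sum of its 25 digits: 95.

95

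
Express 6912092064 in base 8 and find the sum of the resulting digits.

45

6912092064 in base 8 is 63377423640.
Digit sum: 6+3+3+7+7+4+2+3+6+4+0 = 45.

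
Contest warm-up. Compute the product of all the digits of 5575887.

392000

5×5×7×5×8×8×7 = 392000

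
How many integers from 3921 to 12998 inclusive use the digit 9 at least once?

3246

The integers in [3921, 12998] that use the digit 9 at least once: 3921, 3922, 3923, 3924, 3925, 3926, …, 12997, 12998.
3246 qualify.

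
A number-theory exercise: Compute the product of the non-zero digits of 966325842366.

9×6×6×3×2×5×8×4×2×3×6×6 = 67184640

67184640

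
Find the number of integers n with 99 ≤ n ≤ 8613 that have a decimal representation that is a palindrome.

The integers in [99, 8613] that have a decimal representation that is a palindrome: 99, 101, 111, 121, 131, 141, …, 8448, 8558.
167 qualify.

167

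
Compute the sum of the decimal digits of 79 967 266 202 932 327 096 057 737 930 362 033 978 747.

197

7+9+9+6+7+2+6+6+2+0+2+9+3+2+3+2+7+0+9+6+0+5+7+7+3+7+9+3+0+3+6+2+0+3+3+9+7+8+7+4+7 = 197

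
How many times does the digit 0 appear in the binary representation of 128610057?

128610057 in base 2 is 111101010100110111100001001.
The digit 0 appears 12 times.

12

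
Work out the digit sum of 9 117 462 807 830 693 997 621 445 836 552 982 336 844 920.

208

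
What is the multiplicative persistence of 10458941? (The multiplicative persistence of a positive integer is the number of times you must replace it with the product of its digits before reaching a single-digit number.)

10458941 → 0 (1 step)

1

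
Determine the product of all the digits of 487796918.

6096384

4×8×7×7×9×6×9×1×8 = 6096384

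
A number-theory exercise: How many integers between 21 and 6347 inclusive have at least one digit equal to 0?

1685

The integers in [21, 6347] that have at least one digit equal to 0: 30, 40, 50, 60, 70, 80, …, 6330, 6340.
1685 qualify.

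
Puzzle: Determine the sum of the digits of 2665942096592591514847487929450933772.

188

2+6+6+5+9+4+2+0+9+6+5+9+2+5+9+1+5+1+4+8+4+7+4+8+7+9+2+9+4+5+0+9+3+3+7+7+2 = 188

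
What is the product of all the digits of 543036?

5×4×3×0×3×6 = 0

0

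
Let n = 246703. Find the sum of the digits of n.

22

2+4+6+7+0+3 = 22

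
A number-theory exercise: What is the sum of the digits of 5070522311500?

31

5+0+7+0+5+2+2+3+1+1+5+0+0 = 31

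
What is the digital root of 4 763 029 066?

7

4+7+6+3+0+2+9+0+6+6 = 43
4+3 = 7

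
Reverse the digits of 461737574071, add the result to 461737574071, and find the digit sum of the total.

32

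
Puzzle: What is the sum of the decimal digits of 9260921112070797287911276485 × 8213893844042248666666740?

9260921112070797287911276485 × 8213893844042248666666740 = 76068222912599217504437183763556211081590383493608900
Sum of its 53 digits: 225.

225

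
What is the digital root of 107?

8

1+0+7 = 8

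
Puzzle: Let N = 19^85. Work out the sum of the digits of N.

460

19^85 = 4943745220665013416622130055650473263726757930236695311442483036762574572597089739422226505532147191437533699
Sum of its 109 digits: 460.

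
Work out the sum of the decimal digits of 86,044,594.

40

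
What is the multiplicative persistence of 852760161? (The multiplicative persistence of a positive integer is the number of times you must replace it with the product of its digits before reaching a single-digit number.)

852760161 → 0 (1 step)

1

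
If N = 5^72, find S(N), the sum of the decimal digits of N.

217

5^72 = 211758236813575084767080625169910490512847900390625
Sum of its 51 digits: 217.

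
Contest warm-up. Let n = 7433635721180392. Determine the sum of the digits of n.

64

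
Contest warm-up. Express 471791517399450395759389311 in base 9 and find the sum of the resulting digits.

111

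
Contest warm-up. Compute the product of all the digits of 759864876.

20321280

7×5×9×8×6×4×8×7×6 = 20321280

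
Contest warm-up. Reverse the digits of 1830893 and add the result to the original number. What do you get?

5811274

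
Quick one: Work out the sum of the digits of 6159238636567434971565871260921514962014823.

192

6+1+5+9+2+3+8+6+3+6+5+6+7+4+3+4+9+7+1+5+6+5+8+7+1+2+6+0+9+2+1+5+1+4+9+6+2+0+1+4+8+2+3 = 192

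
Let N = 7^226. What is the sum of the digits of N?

7^226 = 98210301255363906664487239728796419564050075257618403455679615144424361729111752426867651415870494488227101170894548929332522449206049116736891102869406735762872925327934834667295953376185649
Sum of its 191 digits: 871.

871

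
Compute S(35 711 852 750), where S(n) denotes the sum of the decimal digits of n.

3+5+7+1+1+8+5+2+7+5+0 = 44

44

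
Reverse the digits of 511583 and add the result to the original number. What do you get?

Reverse of 511583 is 385115.
511583 + 385115 = 896698

896698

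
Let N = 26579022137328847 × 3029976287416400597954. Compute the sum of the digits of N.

26579022137328847 × 3029976287416400597954 = 80533806818821984642067423995133379038
Sum of its 38 digits: 176.

176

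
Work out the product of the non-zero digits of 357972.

3×5×7×9×7×2 = 13230

13230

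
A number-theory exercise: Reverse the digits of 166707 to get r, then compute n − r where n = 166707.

Reverse of 166707 is 707661.
166707 − 707661 = -540954

-540954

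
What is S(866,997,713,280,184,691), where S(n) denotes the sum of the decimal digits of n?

8+6+6+9+9+7+7+1+3+2+8+0+1+8+4+6+9+1 = 95

95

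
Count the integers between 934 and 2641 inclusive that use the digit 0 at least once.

The integers in [934, 2641] that use the digit 0 at least once: 940, 950, 960, 970, 980, 990, …, 2630, 2640.
486 qualify.

486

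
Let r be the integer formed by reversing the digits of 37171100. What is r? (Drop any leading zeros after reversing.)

Reversing 37171100 gives 117173.

117173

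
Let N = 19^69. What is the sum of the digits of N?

19^69 = 17139512525326116411423191762250532826900727845785730925360550615460152999307677371654979
Sum of its 89 digits: 379.

379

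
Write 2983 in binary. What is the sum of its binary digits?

2983 in base 2 is 101110100111.
Digit sum: 1+0+1+1+1+0+1+0+0+1+1+1 = 8.

8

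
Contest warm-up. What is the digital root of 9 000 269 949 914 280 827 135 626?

9+0+0+0+2+6+9+9+4+9+9+1+4+2+8+0+8+2+7+1+3+5+6+2+6 = 112
1+1+2 = 4

4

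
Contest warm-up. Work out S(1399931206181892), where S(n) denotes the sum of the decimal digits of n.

1+3+9+9+9+3+1+2+0+6+1+8+1+8+9+2 = 72

72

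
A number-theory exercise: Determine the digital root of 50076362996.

8

5+0+0+7+6+3+6+2+9+9+6 = 53
5+3 = 8
(Equivalently, 50076362996 mod 9 = 8.)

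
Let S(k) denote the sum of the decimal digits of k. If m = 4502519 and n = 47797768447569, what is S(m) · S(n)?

2340

S(4502519) = 4+5+0+2+5+1+9 = 26.
S(47797768447569) = 4+7+7+9+7+7+6+8+4+4+7+5+6+9 = 90.
26 · 90 = 2340.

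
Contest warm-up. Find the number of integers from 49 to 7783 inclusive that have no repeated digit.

4110

The integers in [49, 7783] that have no repeated digit: 49, 50, 51, 52, 53, 54, …, 7695, 7698.
4110 qualify.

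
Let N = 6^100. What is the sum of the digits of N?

342

6^100 = 653318623500070906096690267158057820537143710472954871543071966369497141477376
Sum of its 78 digits: 342.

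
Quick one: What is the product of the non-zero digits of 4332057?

4×3×3×2×5×7 = 2520

2520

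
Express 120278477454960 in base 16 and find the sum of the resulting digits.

120278477454960 in base 16 is 6D6483EC3E70.
Digit sum: 6+13+6+4+8+3+14+12+3+14+7+0 = 90.

90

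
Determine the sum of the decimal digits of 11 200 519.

19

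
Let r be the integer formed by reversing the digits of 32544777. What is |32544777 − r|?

Reverse of 32544777 is 77744523.
|32544777 − 77744523| = 45199746

45199746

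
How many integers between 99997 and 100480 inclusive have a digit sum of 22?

1

The integers in [99997, 100480] that have a digit sum of 22: 100399.
1 qualifies.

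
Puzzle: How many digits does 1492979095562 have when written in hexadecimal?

11

1492979095562 in base 16 is 15B9C7D180A, which has 11 digits.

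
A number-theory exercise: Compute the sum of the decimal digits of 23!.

23! = 25852016738884976640000
Sum of its 23 digits: 99.

99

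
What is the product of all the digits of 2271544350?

2×2×7×1×5×4×4×3×5×0 = 0

0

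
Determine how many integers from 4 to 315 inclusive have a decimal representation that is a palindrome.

37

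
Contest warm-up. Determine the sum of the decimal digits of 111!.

111! = 1762952551090244663872161047107075788761409536026565516041574063347346955087248316436555574598462315773196047662837978913145847497199871623320096254145331200000000000000000000000000
Sum of its 181 digits: 693.

693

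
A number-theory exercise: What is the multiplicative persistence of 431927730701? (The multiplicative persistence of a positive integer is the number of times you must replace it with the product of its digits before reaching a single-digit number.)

431927730701 → 0 (1 step)

1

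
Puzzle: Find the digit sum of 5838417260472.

5+8+3+8+4+1+7+2+6+0+4+7+2 = 57

57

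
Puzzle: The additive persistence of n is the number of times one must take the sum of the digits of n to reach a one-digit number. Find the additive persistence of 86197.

2

86197 → 31 → 4 (2 steps)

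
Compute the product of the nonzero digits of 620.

12

6×2 = 12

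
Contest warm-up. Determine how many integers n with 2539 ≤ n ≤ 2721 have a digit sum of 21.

The integers in [2539, 2721] that have a digit sum of 21: 2559, 2568, 2577, 2586, 2595, 2649, …, 2685, 2694.
11 qualify.

11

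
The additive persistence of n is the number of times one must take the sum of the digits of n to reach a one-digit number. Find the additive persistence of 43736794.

2

43736794 → 43 → 7 (2 steps)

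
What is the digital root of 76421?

7+6+4+2+1 = 20
2+0 = 2

2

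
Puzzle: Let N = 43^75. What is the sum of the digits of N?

43^75 = 323693641558448752968866913529242543313117012973840802792962788477290220722113675741405068218304369319069891350253811888307
Sum of its 123 digits: 541.

541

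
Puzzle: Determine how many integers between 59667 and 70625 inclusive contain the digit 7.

4216

The integers in [59667, 70625] that contain the digit 7: 59667, 59670, 59671, 59672, 59673, 59674, …, 70624, 70625.
4216 qualify.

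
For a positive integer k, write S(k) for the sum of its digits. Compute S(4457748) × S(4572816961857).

S(4457748) = 4+4+5+7+7+4+8 = 39.
S(4572816961857) = 4+5+7+2+8+1+6+9+6+1+8+5+7 = 69.
39 · 69 = 2691.

2691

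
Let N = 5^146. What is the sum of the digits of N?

5^146 = 1121038771459853656738983666631932905024209553501212617405654627111832866148688481189310550689697265625
Sum of its 103 digits: 457.

457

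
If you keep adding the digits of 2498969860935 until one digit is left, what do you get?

6

2+4+9+8+9+6+9+8+6+0+9+3+5 = 78
7+8 = 15
1+5 = 6
(Equivalently, 2498969860935 mod 9 = 6.)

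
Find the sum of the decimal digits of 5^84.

5^84 = 51698788284564229679463043254372678347863256931304931640625
Sum of its 59 digits: 280.

280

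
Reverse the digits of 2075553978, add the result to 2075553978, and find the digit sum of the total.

48

Reversal of 2075553978 is 8793555702; 2075553978 + 8793555702 = 10869109680.
Digit sum of 10869109680: 1+0+8+6+9+1+0+9+6+8+0 = 48.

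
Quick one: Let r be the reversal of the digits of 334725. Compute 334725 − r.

Reverse of 334725 is 527433.
334725 − 527433 = -192708

-192708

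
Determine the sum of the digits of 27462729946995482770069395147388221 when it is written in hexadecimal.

201

27462729946995482770069395147388221 in base 16 is 54A046253EF2138FEA6B57A50F53D.
Digit sum: 5+4+10+0+4+6+2+5+3+14+15+2+1+3+8+15+14+10+6+11+5+7+10+5+0+15+5+3+13 = 201.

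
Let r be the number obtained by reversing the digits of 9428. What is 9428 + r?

17677

Reverse of 9428 is 8249.
9428 + 8249 = 17677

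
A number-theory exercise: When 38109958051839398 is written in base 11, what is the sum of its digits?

88

38109958051839398 in base 11 is 913A00949A78521A.
Digit sum: 9+1+3+10+0+0+9+4+9+10+7+8+5+2+1+10 = 88.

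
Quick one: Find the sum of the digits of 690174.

27

6+9+0+1+7+4 = 27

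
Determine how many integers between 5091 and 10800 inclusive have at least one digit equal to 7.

2299

The integers in [5091, 10800] that have at least one digit equal to 7: 5097, 5107, 5117, 5127, 5137, 5147, …, 10798, 10799.
2299 qualify.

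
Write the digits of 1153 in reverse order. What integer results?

Reversing 1153 gives 3511.

3511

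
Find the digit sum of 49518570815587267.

88

4+9+5+1+8+5+7+0+8+1+5+5+8+7+2+6+7 = 88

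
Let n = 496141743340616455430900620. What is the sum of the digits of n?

97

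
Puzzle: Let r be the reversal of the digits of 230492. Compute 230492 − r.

-63540

Reverse of 230492 is 294032.
230492 − 294032 = -63540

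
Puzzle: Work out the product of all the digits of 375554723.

441000

3×7×5×5×5×4×7×2×3 = 441000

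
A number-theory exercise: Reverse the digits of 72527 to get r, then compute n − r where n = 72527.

0

Reverse of 72527 is 72527.
72527 − 72527 = 0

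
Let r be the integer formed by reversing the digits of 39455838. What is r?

83855493

Reversing 39455838 gives 83855493.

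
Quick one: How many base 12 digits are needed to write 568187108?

9

568187108 in base 12 is 13A34BB98, which has 9 digits.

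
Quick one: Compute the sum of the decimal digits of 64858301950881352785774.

114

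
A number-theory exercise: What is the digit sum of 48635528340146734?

73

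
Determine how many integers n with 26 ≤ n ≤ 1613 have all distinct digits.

1002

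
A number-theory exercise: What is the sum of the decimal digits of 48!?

48! = 12413915592536072670862289047373375038521486354677760000000000
Sum of its 62 digits: 234.

234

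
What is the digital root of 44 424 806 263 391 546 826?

4+4+4+2+4+8+0+6+2+6+3+3+9+1+5+4+6+8+2+6 = 87
8+7 = 15
1+5 = 6

6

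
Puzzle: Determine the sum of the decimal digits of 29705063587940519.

80

2+9+7+0+5+0+6+3+5+8+7+9+4+0+5+1+9 = 80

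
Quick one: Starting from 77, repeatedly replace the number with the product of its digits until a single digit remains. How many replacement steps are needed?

4

77 → 49 → 36 → 18 → 8 (4 steps)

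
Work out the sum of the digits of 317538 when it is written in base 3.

317538 in base 3 is 121010120200.
Digit sum: 1+2+1+0+1+0+1+2+0+2+0+0 = 10.

10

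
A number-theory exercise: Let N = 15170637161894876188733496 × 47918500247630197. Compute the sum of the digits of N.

228

15170637161894876188733496 × 47918500247630197 = 726954180598967493665375111982684794978712
Sum of its 42 digits: 228.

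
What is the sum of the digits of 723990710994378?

78

7+2+3+9+9+0+7+1+0+9+9+4+3+7+8 = 78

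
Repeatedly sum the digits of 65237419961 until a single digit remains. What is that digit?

8

6+5+2+3+7+4+1+9+9+6+1 = 53
5+3 = 8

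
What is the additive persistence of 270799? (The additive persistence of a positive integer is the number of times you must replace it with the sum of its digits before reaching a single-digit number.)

270799 → 34 → 7 (2 steps)

2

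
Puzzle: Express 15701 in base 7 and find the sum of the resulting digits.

17

15701 in base 7 is 63530.
Digit sum: 6+3+5+3+0 = 17.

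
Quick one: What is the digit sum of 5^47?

128

5^47 = 710542735760100185871124267578125
Sum of its 33 digits: 128.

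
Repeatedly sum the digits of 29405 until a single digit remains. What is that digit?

2

2+9+4+0+5 = 20
2+0 = 2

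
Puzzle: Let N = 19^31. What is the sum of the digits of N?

199

19^31 = 4378865740046709085864680868712732574619
Sum of its 40 digits: 199.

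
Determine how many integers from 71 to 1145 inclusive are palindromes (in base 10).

95

The integers in [71, 1145] that are palindromes (in base 10): 77, 88, 99, 101, 111, 121, …, 1001, 1111.
95 qualify.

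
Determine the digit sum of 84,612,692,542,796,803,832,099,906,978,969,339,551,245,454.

8+4+6+1+2+6+9+2+5+4+2+7+9+6+8+0+3+8+3+2+0+9+9+9+0+6+9+7+8+9+6+9+3+3+9+5+5+1+2+4+5+4+5+4 = 226

226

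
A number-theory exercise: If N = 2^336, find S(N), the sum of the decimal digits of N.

2^336 = 139984046386112763159840142535527767382602843577165595931249318810236991948760059086304843329475444736
Sum of its 102 digits: 469.

469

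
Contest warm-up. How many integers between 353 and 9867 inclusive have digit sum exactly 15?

The integers in [353, 9867] that have digit sum exactly 15: 357, 366, 375, 384, 393, 429, …, 9510, 9600.
575 qualify.

575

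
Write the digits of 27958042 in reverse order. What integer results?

Reversing 27958042 gives 24085972.

24085972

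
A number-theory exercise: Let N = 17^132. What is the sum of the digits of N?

17^132 = 2625775682230227256591138703384510714221543388544059587876505133347642477252019728910975721702964077825426123244307077258044804502593094758305899213484429663735361
Sum of its 163 digits: 703.

703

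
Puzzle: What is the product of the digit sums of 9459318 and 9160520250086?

S(9459318) = 9+4+5+9+3+1+8 = 39.
S(9160520250086) = 9+1+6+0+5+2+0+2+5+0+0+8+6 = 44.
39 · 44 = 1716.

1716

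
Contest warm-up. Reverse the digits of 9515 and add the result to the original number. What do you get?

Reverse of 9515 is 5159.
9515 + 5159 = 14674

14674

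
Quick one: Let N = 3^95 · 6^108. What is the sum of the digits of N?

585

3^95 · 6^108 = 2327310022538996803036527859160096469414487801224725934390650144766062096596252467671263922836080451894326964436465983544635686912
Sum of its 130 digits: 585.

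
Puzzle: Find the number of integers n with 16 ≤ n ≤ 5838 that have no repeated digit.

3159

The integers in [16, 5838] that have no repeated digit: 16, 17, 18, 19, 20, 21, …, 5836, 5837.
3159 qualify.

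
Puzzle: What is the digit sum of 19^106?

604

19^106 = 3530869780887683268140728773245357234980768028425961361025370385491740112184184552032976867841004304893806855241286484254995462230063881
Sum of its 136 digits: 604.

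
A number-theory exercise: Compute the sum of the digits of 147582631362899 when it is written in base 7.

147582631362899 in base 7 is 43041331120314335.
Digit sum: 4+3+0+4+1+3+3+1+1+2+0+3+1+4+3+3+5 = 41.

41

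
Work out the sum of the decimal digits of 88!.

531

88! = 185482642257398439114796845645546284380220968949399346684421580986889562184028199319100141244804501828416633516851200000000000000000000
Sum of its 135 digits: 531.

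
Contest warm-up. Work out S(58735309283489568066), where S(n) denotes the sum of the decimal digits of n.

105

5+8+7+3+5+3+0+9+2+8+3+4+8+9+5+6+8+0+6+6 = 105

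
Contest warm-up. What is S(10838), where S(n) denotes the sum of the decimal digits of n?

20

1+0+8+3+8 = 20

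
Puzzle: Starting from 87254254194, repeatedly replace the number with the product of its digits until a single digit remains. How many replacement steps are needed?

87254254194 → 3225600 → 0 (2 steps)

2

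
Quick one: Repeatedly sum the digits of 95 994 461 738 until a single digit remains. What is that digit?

2

9+5+9+9+4+4+6+1+7+3+8 = 65
6+5 = 11
1+1 = 2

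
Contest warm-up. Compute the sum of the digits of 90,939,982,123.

55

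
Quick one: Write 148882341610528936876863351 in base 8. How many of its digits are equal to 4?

148882341610528936876863351 in base 8 is 75447037644634463654706067567.
The digit 4 appears 7 times.

7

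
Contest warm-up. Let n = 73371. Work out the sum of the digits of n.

7+3+3+7+1 = 21

21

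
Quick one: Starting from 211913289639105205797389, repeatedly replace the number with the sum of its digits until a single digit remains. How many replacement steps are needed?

2

211913289639105205797389 → 110 → 2 (2 steps)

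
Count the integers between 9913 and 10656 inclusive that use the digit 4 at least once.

The integers in [9913, 10656] that use the digit 4 at least once: 9914, 9924, 9934, 9940, 9941, 9942, …, 10649, 10654.
228 qualify.

228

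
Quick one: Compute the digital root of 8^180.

The digital root of n equals n mod 9 (or 9 when 9 | n), so we need 8^180 mod 9.
8^180 ≡ 1 (mod 9), so the digital root is 1.

1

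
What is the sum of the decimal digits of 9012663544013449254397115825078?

9+0+1+2+6+6+3+5+4+4+0+1+3+4+4+9+2+5+4+3+9+7+1+1+5+8+2+5+0+7+8 = 128

128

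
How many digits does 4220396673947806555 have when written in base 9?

20

4220396673947806555 in base 9 is 31105167450736820611, which has 20 digits.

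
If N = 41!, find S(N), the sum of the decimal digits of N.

41! = 33452526613163807108170062053440751665152000000000
Sum of its 50 digits: 144.

144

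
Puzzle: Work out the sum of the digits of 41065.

16

4+1+0+6+5 = 16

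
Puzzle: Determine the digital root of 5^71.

2

The digital root of n equals n mod 9 (or 9 when 9 | n), so we need 5^71 mod 9.
5^71 ≡ 2 (mod 9), so the digital root is 2.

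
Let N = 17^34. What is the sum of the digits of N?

17^34 = 684326450885775034048946719925754910487329
Sum of its 42 digits: 208.

208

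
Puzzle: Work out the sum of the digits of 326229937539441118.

79

3+2+6+2+2+9+9+3+7+5+3+9+4+4+1+1+1+8 = 79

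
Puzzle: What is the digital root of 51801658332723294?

5+1+8+0+1+6+5+8+3+3+2+7+2+3+2+9+4 = 69
6+9 = 15
1+5 = 6
(Equivalently, 51801658332723294 mod 9 = 6.)

6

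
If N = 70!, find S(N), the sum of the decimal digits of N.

459

70! = 11978571669969891796072783721689098736458938142546425857555362864628009582789845319680000000000000000
Sum of its 101 digits: 459.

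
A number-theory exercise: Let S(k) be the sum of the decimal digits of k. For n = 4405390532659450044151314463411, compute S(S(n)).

First digit sum: 106.
1+0+6 = 7.

7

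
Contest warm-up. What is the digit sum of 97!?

97! = 96192759682482119853328425949563698712343813919172976158104477319333745612481875498805879175589072651261284189679678167647067832320000000000000000000000
Sum of its 152 digits: 648.

648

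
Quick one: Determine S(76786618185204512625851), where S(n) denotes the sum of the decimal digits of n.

104

7+6+7+8+6+6+1+8+1+8+5+2+0+4+5+1+2+6+2+5+8+5+1 = 104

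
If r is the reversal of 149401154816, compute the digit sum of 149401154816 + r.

70

Reversal of 149401154816 is 618451104941; 149401154816 + 618451104941 = 767852259757.
Digit sum of 767852259757: 7+6+7+8+5+2+2+5+9+7+5+7 = 70.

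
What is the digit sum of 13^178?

13^178 = 1913888842513429979948130402000565005927649350376847712353712600443764977211322067405234369333685493973045069269228212721475822876983588252861821537896602680466195979813733568363015539138910182714729
Sum of its 199 digits: 895.

895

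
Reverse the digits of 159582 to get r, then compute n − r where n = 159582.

Reverse of 159582 is 285951.
159582 − 285951 = -126369

-126369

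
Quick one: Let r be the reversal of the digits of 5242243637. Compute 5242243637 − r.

-2121178788

Reverse of 5242243637 is 7363422425.
5242243637 − 7363422425 = -2121178788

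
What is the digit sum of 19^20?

19^20 = 37589973457545958193355601
Sum of its 26 digits: 136.

136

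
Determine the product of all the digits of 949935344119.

18895680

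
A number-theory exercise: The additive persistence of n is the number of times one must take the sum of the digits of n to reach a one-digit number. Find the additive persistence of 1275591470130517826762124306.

1275591470130517826762124306 → 105 → 6 (2 steps)

2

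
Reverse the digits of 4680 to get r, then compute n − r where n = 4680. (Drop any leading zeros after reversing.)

3816

Reverse of 4680 is 864.
4680 − 864 = 3816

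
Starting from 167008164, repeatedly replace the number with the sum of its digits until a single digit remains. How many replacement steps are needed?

167008164 → 33 → 6 (2 steps)

2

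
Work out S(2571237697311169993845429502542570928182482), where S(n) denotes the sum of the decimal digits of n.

197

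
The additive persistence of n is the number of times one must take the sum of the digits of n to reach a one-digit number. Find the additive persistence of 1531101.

2

1531101 → 12 → 3 (2 steps)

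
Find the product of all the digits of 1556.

150

1×5×5×6 = 150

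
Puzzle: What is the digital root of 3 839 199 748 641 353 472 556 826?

2

3+8+3+9+1+9+9+7+4+8+6+4+1+3+5+3+4+7+2+5+5+6+8+2+6 = 128
1+2+8 = 11
1+1 = 2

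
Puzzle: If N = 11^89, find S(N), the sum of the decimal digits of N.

410

11^89 = 483002055622570383664267456364574754071181656407158782767949026586725305877021836781302416491
Sum of its 93 digits: 410.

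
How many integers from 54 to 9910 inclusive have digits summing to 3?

16

The integers in [54, 9910] that have digits summing to 3: 102, 111, 120, 201, 210, 300, …, 2100, 3000.
16 qualify.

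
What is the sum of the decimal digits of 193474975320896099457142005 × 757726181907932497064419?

193474975320896099457142005 × 757726181907932497064419 = 146601054344634068402034420916212995914166115820095
Sum of its 51 digits: 186.

186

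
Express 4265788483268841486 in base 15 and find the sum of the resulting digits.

4265788483268841486 in base 15 is 9B1CD9CD6866D076.
Digit sum: 9+11+1+12+13+9+12+13+6+8+6+6+13+0+7+6 = 132.

132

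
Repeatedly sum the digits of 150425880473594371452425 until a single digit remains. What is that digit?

8

1+5+0+4+2+5+8+8+0+4+7+3+5+9+4+3+7+1+4+5+2+4+2+5 = 98
9+8 = 17
1+7 = 8
(Equivalently, 150425880473594371452425 mod 9 = 8.)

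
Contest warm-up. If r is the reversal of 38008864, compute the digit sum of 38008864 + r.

56

Reversal of 38008864 is 46880083; 38008864 + 46880083 = 84888947.
Digit sum of 84888947: 8+4+8+8+8+9+4+7 = 56.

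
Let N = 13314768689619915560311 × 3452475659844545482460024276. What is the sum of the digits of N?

203

13314768689619915560311 × 3452475659844545482460024276 = 45968914817373012180427750780181023935715202109836
Sum of its 50 digits: 203.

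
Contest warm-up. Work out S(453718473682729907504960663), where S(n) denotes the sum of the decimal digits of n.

4+5+3+7+1+8+4+7+3+6+8+2+7+2+9+9+0+7+5+0+4+9+6+0+6+6+3 = 131

131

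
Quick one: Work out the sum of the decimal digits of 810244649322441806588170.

97

8+1+0+2+4+4+6+4+9+3+2+2+4+4+1+8+0+6+5+8+8+1+7+0 = 97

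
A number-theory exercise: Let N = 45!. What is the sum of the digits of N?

45! = 119622220865480194561963161495657715064383733760000000000
Sum of its 57 digits: 207.

207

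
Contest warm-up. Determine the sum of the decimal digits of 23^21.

152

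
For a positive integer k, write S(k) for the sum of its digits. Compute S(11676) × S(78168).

S(11676) = 1+1+6+7+6 = 21.
S(78168) = 7+8+1+6+8 = 30.
21 · 30 = 630.

630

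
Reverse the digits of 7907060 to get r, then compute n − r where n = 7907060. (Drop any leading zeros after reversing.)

7299963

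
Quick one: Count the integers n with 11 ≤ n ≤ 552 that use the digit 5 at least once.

The integers in [11, 552] that use the digit 5 at least once: 15, 25, 35, 45, 50, 51, …, 551, 552.
147 qualify.

147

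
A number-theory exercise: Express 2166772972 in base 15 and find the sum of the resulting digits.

2166772972 in base 15 is CA356C17.
Digit sum: 12+10+3+5+6+12+1+7 = 56.

56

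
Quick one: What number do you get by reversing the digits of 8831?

Reversing 8831 gives 1388.

1388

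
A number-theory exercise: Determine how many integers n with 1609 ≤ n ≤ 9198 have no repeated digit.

3858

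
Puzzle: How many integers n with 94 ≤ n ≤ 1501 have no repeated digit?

The integers in [94, 1501] that have no repeated digit: 94, 95, 96, 97, 98, 102, …, 1497, 1498.
877 qualify.

877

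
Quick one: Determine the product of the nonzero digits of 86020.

96

8×6×2 = 96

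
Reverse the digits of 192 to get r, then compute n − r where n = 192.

Reverse of 192 is 291.
192 − 291 = -99

-99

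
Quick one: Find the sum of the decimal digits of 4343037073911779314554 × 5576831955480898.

4343037073911779314554 × 5576831955480898 = 24220387937629465575082770621880389492
Sum of its 38 digits: 180.

180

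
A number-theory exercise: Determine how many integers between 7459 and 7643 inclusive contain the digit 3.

The integers in [7459, 7643] that contain the digit 3: 7463, 7473, 7483, 7493, 7503, 7513, …, 7639, 7643.
37 qualify.

37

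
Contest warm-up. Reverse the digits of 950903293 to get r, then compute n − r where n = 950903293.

Reverse of 950903293 is 392309059.
950903293 − 392309059 = 558594234

558594234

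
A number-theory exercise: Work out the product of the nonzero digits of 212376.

504

2×1×2×3×7×6 = 504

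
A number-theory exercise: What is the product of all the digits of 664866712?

580608

6×6×4×8×6×6×7×1×2 = 580608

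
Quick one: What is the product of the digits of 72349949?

489888

7×2×3×4×9×9×4×9 = 489888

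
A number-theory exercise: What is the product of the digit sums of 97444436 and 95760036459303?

2460

S(97444436) = 9+7+4+4+4+4+3+6 = 41.
S(95760036459303) = 9+5+7+6+0+0+3+6+4+5+9+3+0+3 = 60.
41 · 60 = 2460.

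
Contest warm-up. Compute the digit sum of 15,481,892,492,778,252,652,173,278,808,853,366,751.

185

1+5+4+8+1+8+9+2+4+9+2+7+7+8+2+5+2+6+5+2+1+7+3+2+7+8+8+0+8+8+5+3+3+6+6+7+5+1 = 185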